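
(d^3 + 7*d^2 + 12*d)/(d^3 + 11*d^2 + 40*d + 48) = d/(d + 4)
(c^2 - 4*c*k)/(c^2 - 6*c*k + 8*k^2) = c/(c - 2*k)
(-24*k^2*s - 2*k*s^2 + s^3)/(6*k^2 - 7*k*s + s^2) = s*(4*k + s)/(-k + s)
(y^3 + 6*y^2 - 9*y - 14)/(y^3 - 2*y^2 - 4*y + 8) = (y^2 + 8*y + 7)/(y^2 - 4)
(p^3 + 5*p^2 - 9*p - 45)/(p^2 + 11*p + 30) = (p^2 - 9)/(p + 6)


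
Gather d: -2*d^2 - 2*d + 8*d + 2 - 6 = -2*d^2 + 6*d - 4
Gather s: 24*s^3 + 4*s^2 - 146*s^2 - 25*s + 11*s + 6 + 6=24*s^3 - 142*s^2 - 14*s + 12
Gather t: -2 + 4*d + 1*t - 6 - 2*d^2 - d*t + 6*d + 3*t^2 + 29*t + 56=-2*d^2 + 10*d + 3*t^2 + t*(30 - d) + 48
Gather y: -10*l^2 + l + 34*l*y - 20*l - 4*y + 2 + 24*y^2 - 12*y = -10*l^2 - 19*l + 24*y^2 + y*(34*l - 16) + 2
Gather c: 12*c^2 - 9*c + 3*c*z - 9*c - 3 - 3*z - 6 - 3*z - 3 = 12*c^2 + c*(3*z - 18) - 6*z - 12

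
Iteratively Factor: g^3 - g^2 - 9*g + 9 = (g + 3)*(g^2 - 4*g + 3) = (g - 1)*(g + 3)*(g - 3)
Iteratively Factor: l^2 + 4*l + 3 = (l + 1)*(l + 3)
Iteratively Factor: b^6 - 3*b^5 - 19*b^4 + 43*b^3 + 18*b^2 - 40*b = (b - 1)*(b^5 - 2*b^4 - 21*b^3 + 22*b^2 + 40*b) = (b - 1)*(b + 1)*(b^4 - 3*b^3 - 18*b^2 + 40*b) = (b - 5)*(b - 1)*(b + 1)*(b^3 + 2*b^2 - 8*b) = (b - 5)*(b - 2)*(b - 1)*(b + 1)*(b^2 + 4*b) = (b - 5)*(b - 2)*(b - 1)*(b + 1)*(b + 4)*(b)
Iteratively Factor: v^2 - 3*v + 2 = (v - 2)*(v - 1)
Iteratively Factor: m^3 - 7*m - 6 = (m + 1)*(m^2 - m - 6) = (m - 3)*(m + 1)*(m + 2)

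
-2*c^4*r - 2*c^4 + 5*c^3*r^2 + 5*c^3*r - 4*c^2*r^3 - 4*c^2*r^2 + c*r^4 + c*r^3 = (-2*c + r)*(-c + r)^2*(c*r + c)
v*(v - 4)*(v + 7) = v^3 + 3*v^2 - 28*v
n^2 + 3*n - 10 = (n - 2)*(n + 5)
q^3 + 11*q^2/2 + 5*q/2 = q*(q + 1/2)*(q + 5)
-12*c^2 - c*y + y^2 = (-4*c + y)*(3*c + y)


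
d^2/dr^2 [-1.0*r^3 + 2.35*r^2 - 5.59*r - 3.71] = 4.7 - 6.0*r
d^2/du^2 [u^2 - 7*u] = 2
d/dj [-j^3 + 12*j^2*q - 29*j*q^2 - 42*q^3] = -3*j^2 + 24*j*q - 29*q^2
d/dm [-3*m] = -3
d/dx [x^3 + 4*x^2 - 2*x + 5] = 3*x^2 + 8*x - 2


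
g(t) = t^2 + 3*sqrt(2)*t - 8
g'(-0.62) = 3.00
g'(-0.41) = 3.42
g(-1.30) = -11.83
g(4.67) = 33.62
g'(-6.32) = -8.40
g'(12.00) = 28.24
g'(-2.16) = -0.08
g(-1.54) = -12.16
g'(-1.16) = 1.92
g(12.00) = 186.91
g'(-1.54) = 1.16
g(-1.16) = -11.58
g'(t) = 2*t + 3*sqrt(2)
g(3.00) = 13.73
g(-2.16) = -12.50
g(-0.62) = -10.25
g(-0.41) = -9.57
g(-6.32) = 5.13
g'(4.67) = 13.58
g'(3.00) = 10.24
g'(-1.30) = 1.64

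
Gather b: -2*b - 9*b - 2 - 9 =-11*b - 11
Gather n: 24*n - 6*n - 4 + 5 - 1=18*n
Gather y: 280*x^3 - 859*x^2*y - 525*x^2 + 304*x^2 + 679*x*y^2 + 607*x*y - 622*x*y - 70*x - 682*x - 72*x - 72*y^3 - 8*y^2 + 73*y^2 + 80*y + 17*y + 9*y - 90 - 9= 280*x^3 - 221*x^2 - 824*x - 72*y^3 + y^2*(679*x + 65) + y*(-859*x^2 - 15*x + 106) - 99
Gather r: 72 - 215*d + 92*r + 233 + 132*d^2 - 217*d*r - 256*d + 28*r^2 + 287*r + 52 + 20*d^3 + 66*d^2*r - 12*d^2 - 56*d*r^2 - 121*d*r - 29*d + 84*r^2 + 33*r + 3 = 20*d^3 + 120*d^2 - 500*d + r^2*(112 - 56*d) + r*(66*d^2 - 338*d + 412) + 360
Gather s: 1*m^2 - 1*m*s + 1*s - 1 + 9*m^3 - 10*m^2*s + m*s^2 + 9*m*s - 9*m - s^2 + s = 9*m^3 + m^2 - 9*m + s^2*(m - 1) + s*(-10*m^2 + 8*m + 2) - 1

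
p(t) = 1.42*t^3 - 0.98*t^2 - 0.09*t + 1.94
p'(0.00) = -0.09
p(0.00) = 1.94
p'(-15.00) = 987.81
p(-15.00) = -5009.71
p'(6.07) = 144.97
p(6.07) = 282.87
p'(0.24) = -0.32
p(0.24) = 1.88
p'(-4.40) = 91.01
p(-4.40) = -137.60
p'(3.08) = 34.29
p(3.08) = 33.86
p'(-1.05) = 6.66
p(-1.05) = -0.69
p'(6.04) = 143.48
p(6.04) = 278.54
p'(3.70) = 50.98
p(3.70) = 60.12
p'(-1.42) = 11.28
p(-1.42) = -3.97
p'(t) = 4.26*t^2 - 1.96*t - 0.09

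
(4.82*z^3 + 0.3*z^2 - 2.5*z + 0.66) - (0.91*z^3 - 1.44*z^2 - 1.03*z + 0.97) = 3.91*z^3 + 1.74*z^2 - 1.47*z - 0.31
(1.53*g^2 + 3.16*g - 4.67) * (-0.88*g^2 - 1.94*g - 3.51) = -1.3464*g^4 - 5.749*g^3 - 7.3911*g^2 - 2.0318*g + 16.3917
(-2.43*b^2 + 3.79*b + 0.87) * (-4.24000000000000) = 10.3032*b^2 - 16.0696*b - 3.6888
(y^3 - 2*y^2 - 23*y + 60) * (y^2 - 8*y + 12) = y^5 - 10*y^4 + 5*y^3 + 220*y^2 - 756*y + 720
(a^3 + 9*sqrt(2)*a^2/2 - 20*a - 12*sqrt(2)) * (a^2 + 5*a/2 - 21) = a^5 + 5*a^4/2 + 9*sqrt(2)*a^4/2 - 41*a^3 + 45*sqrt(2)*a^3/4 - 213*sqrt(2)*a^2/2 - 50*a^2 - 30*sqrt(2)*a + 420*a + 252*sqrt(2)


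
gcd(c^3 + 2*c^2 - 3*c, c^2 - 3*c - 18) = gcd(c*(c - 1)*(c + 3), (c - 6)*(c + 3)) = c + 3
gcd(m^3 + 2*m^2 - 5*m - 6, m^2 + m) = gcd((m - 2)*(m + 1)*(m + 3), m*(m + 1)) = m + 1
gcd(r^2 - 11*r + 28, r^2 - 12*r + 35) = r - 7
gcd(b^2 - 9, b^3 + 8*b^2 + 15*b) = b + 3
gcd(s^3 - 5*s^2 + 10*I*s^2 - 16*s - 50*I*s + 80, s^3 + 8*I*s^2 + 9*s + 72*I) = s + 8*I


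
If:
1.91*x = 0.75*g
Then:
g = 2.54666666666667*x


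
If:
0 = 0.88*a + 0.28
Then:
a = -0.32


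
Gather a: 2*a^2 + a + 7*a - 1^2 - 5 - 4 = 2*a^2 + 8*a - 10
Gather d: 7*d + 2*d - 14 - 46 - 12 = 9*d - 72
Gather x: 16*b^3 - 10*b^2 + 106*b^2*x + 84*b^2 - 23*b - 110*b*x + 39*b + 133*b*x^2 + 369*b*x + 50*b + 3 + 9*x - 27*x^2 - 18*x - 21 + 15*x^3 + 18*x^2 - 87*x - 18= 16*b^3 + 74*b^2 + 66*b + 15*x^3 + x^2*(133*b - 9) + x*(106*b^2 + 259*b - 96) - 36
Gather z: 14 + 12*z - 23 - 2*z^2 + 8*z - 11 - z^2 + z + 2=-3*z^2 + 21*z - 18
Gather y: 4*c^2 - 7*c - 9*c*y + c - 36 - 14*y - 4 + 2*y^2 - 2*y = 4*c^2 - 6*c + 2*y^2 + y*(-9*c - 16) - 40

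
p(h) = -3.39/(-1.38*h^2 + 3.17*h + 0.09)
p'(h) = -3.39*(2.76*h - 3.17)/(-1.38*h^2 + 3.17*h + 0.09)^2 = (10.7463 - 9.3564*h)/(-1.38*h^2 + 3.17*h + 0.09)^2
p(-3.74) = 0.11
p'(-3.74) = 0.05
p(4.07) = 0.34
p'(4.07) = -0.28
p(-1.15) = 0.63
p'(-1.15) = 0.74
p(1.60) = -2.08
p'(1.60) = -1.59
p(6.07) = 0.11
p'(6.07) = -0.05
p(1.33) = -1.82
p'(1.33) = -0.49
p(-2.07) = 0.27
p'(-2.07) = 0.20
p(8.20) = 0.05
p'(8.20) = -0.01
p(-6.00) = 0.05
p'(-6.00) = 0.01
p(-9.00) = 0.02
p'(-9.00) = 0.00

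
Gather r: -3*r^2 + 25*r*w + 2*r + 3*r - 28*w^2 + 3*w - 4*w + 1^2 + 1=-3*r^2 + r*(25*w + 5) - 28*w^2 - w + 2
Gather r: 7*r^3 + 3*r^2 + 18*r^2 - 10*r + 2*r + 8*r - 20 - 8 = 7*r^3 + 21*r^2 - 28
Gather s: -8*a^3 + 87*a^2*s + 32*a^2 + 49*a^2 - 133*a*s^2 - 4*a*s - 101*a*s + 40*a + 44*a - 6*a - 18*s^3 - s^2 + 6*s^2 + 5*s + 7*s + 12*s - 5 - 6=-8*a^3 + 81*a^2 + 78*a - 18*s^3 + s^2*(5 - 133*a) + s*(87*a^2 - 105*a + 24) - 11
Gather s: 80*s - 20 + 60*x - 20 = 80*s + 60*x - 40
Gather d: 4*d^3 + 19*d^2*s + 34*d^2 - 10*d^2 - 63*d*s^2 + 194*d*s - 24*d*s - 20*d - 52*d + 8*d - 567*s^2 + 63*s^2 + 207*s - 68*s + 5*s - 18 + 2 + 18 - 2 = 4*d^3 + d^2*(19*s + 24) + d*(-63*s^2 + 170*s - 64) - 504*s^2 + 144*s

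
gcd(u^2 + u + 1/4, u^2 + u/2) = u + 1/2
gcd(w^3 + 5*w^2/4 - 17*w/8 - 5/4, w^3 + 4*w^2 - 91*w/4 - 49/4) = w + 1/2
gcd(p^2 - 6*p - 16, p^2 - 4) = p + 2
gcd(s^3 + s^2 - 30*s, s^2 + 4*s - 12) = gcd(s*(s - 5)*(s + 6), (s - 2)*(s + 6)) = s + 6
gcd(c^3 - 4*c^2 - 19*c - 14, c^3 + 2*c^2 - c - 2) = c^2 + 3*c + 2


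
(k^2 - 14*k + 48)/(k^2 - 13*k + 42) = (k - 8)/(k - 7)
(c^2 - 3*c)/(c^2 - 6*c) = (c - 3)/(c - 6)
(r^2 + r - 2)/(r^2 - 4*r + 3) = (r + 2)/(r - 3)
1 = 1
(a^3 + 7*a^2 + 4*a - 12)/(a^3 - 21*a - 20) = (-a^3 - 7*a^2 - 4*a + 12)/(-a^3 + 21*a + 20)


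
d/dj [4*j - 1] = 4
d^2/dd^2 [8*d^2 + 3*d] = 16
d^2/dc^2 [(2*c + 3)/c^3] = 12*(c + 3)/c^5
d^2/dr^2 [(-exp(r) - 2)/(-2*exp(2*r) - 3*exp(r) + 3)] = (4*exp(4*r) + 26*exp(3*r) + 72*exp(2*r) + 75*exp(r) + 27)*exp(r)/(8*exp(6*r) + 36*exp(5*r) + 18*exp(4*r) - 81*exp(3*r) - 27*exp(2*r) + 81*exp(r) - 27)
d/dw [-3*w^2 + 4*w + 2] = 4 - 6*w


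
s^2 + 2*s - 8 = (s - 2)*(s + 4)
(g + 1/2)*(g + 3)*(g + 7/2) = g^3 + 7*g^2 + 55*g/4 + 21/4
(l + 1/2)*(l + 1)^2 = l^3 + 5*l^2/2 + 2*l + 1/2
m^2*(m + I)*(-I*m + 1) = -I*m^4 + 2*m^3 + I*m^2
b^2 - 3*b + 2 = (b - 2)*(b - 1)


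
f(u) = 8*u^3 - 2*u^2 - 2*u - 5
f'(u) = 24*u^2 - 4*u - 2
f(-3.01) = -235.27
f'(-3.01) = 227.48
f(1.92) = 40.41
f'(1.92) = 78.79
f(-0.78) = -8.45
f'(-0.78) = 15.72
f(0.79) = -3.88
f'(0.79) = 9.82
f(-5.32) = -1255.51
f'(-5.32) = 698.54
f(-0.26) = -4.76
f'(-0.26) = 0.66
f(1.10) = 1.03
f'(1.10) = 22.64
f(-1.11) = -16.19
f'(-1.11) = 32.01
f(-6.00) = -1793.00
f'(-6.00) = 886.00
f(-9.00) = -5981.00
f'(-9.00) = 1978.00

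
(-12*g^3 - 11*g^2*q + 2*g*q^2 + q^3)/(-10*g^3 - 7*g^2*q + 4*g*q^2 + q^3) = (-12*g^2 + g*q + q^2)/(-10*g^2 + 3*g*q + q^2)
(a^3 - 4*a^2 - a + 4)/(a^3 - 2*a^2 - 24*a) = (-a^3 + 4*a^2 + a - 4)/(a*(-a^2 + 2*a + 24))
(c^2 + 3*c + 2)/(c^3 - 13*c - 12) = (c + 2)/(c^2 - c - 12)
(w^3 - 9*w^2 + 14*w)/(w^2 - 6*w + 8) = w*(w - 7)/(w - 4)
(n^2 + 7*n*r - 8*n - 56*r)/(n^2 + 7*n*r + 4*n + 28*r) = (n - 8)/(n + 4)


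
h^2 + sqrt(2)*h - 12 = (h - 2*sqrt(2))*(h + 3*sqrt(2))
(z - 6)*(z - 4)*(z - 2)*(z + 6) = z^4 - 6*z^3 - 28*z^2 + 216*z - 288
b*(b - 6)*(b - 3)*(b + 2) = b^4 - 7*b^3 + 36*b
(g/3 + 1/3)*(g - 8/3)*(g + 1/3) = g^3/3 - 4*g^2/9 - 29*g/27 - 8/27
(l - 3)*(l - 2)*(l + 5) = l^3 - 19*l + 30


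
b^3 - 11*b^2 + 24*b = b*(b - 8)*(b - 3)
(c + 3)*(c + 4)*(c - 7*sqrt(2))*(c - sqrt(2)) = c^4 - 8*sqrt(2)*c^3 + 7*c^3 - 56*sqrt(2)*c^2 + 26*c^2 - 96*sqrt(2)*c + 98*c + 168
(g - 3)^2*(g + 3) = g^3 - 3*g^2 - 9*g + 27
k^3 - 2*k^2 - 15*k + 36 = (k - 3)^2*(k + 4)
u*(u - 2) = u^2 - 2*u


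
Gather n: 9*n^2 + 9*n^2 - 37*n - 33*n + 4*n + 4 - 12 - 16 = 18*n^2 - 66*n - 24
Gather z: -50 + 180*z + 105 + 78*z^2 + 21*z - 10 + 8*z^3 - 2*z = 8*z^3 + 78*z^2 + 199*z + 45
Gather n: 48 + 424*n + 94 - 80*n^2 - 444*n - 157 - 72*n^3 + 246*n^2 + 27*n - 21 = -72*n^3 + 166*n^2 + 7*n - 36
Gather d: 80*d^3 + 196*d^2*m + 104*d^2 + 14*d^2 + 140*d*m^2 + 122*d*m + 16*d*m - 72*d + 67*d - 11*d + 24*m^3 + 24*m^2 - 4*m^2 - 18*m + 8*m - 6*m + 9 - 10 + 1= 80*d^3 + d^2*(196*m + 118) + d*(140*m^2 + 138*m - 16) + 24*m^3 + 20*m^2 - 16*m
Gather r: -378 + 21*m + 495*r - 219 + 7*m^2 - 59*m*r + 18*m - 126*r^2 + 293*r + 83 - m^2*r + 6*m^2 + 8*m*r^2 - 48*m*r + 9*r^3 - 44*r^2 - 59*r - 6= 13*m^2 + 39*m + 9*r^3 + r^2*(8*m - 170) + r*(-m^2 - 107*m + 729) - 520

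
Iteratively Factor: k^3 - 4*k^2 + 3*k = (k - 1)*(k^2 - 3*k) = k*(k - 1)*(k - 3)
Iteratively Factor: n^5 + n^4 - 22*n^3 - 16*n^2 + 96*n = (n)*(n^4 + n^3 - 22*n^2 - 16*n + 96) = n*(n - 4)*(n^3 + 5*n^2 - 2*n - 24) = n*(n - 4)*(n - 2)*(n^2 + 7*n + 12) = n*(n - 4)*(n - 2)*(n + 3)*(n + 4)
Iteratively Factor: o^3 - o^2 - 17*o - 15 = (o + 3)*(o^2 - 4*o - 5) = (o + 1)*(o + 3)*(o - 5)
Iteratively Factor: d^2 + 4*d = (d + 4)*(d)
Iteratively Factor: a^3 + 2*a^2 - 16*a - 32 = (a - 4)*(a^2 + 6*a + 8) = (a - 4)*(a + 4)*(a + 2)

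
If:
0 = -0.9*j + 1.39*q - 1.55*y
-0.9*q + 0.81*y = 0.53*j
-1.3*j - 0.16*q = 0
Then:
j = 0.00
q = 0.00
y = 0.00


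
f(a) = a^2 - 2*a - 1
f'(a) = 2*a - 2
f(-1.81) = 5.90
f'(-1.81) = -5.62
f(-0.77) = 1.13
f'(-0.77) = -3.54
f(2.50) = 0.25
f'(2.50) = 3.00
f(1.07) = -2.00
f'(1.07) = 0.14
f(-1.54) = 4.45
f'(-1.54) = -5.08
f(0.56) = -1.81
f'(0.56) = -0.88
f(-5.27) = 37.31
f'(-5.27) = -12.54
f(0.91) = -1.99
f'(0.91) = -0.18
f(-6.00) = 47.00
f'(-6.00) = -14.00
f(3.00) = 2.00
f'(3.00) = 4.00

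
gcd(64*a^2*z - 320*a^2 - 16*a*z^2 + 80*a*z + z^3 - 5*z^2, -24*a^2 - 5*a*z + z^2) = -8*a + z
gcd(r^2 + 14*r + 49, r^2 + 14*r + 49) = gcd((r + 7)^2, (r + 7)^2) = r^2 + 14*r + 49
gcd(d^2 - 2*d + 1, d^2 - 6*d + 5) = d - 1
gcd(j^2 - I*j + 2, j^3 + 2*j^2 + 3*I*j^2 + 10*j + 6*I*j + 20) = j - 2*I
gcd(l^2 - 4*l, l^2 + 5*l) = l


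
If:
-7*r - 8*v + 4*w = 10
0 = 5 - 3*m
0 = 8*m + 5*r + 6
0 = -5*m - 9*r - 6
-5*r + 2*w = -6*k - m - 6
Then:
No Solution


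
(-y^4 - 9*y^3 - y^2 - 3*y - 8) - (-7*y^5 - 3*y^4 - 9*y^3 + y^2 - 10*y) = 7*y^5 + 2*y^4 - 2*y^2 + 7*y - 8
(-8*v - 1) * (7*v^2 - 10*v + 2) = -56*v^3 + 73*v^2 - 6*v - 2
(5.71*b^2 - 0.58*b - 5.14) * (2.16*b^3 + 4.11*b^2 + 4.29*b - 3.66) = 12.3336*b^5 + 22.2153*b^4 + 11.0097*b^3 - 44.5122*b^2 - 19.9278*b + 18.8124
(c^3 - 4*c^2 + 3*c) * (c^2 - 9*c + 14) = c^5 - 13*c^4 + 53*c^3 - 83*c^2 + 42*c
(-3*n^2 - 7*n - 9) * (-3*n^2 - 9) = 9*n^4 + 21*n^3 + 54*n^2 + 63*n + 81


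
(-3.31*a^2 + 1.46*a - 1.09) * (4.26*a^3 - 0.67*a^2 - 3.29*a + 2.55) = -14.1006*a^5 + 8.4373*a^4 + 5.2683*a^3 - 12.5136*a^2 + 7.3091*a - 2.7795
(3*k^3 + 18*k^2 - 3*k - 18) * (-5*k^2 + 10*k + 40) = -15*k^5 - 60*k^4 + 315*k^3 + 780*k^2 - 300*k - 720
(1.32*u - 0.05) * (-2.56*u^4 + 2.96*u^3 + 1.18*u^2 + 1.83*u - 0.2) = -3.3792*u^5 + 4.0352*u^4 + 1.4096*u^3 + 2.3566*u^2 - 0.3555*u + 0.01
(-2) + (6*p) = 6*p - 2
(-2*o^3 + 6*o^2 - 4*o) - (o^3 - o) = -3*o^3 + 6*o^2 - 3*o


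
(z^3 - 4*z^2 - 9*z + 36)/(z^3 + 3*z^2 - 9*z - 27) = (z - 4)/(z + 3)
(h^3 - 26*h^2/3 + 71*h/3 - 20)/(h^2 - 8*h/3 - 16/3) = (3*h^2 - 14*h + 15)/(3*h + 4)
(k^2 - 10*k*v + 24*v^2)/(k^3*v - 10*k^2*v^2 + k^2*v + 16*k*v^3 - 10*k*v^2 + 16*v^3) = (k^2 - 10*k*v + 24*v^2)/(v*(k^3 - 10*k^2*v + k^2 + 16*k*v^2 - 10*k*v + 16*v^2))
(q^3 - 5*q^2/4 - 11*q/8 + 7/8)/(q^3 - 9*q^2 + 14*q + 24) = (8*q^2 - 18*q + 7)/(8*(q^2 - 10*q + 24))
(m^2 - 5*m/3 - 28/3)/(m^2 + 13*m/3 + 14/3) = (m - 4)/(m + 2)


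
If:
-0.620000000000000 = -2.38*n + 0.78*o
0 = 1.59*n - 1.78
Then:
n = 1.12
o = 2.62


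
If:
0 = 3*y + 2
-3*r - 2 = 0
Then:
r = -2/3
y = -2/3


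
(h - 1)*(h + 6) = h^2 + 5*h - 6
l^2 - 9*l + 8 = (l - 8)*(l - 1)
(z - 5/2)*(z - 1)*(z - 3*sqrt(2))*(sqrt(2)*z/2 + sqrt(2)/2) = sqrt(2)*z^4/2 - 3*z^3 - 5*sqrt(2)*z^3/4 - sqrt(2)*z^2/2 + 15*z^2/2 + 5*sqrt(2)*z/4 + 3*z - 15/2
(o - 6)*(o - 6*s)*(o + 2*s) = o^3 - 4*o^2*s - 6*o^2 - 12*o*s^2 + 24*o*s + 72*s^2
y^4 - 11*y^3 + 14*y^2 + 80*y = y*(y - 8)*(y - 5)*(y + 2)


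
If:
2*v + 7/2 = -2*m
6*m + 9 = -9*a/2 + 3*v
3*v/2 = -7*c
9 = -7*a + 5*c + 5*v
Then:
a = -811/423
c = 34/141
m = -1057/1692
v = -476/423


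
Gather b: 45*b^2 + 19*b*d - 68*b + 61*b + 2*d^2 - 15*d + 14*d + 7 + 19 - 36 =45*b^2 + b*(19*d - 7) + 2*d^2 - d - 10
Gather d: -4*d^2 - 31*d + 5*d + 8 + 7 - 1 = -4*d^2 - 26*d + 14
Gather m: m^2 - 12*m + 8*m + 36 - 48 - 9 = m^2 - 4*m - 21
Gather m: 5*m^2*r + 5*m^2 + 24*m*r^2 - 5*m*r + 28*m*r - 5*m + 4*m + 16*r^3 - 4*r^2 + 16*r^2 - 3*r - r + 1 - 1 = m^2*(5*r + 5) + m*(24*r^2 + 23*r - 1) + 16*r^3 + 12*r^2 - 4*r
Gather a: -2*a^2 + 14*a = -2*a^2 + 14*a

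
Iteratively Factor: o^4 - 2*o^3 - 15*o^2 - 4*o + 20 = (o - 1)*(o^3 - o^2 - 16*o - 20) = (o - 1)*(o + 2)*(o^2 - 3*o - 10) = (o - 1)*(o + 2)^2*(o - 5)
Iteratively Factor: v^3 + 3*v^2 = (v)*(v^2 + 3*v) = v^2*(v + 3)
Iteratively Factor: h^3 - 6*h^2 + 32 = (h - 4)*(h^2 - 2*h - 8) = (h - 4)*(h + 2)*(h - 4)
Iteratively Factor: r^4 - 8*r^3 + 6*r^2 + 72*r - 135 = (r - 3)*(r^3 - 5*r^2 - 9*r + 45) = (r - 5)*(r - 3)*(r^2 - 9) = (r - 5)*(r - 3)^2*(r + 3)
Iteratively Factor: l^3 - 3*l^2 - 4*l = (l + 1)*(l^2 - 4*l) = (l - 4)*(l + 1)*(l)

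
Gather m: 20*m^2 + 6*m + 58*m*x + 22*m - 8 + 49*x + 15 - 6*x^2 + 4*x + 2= 20*m^2 + m*(58*x + 28) - 6*x^2 + 53*x + 9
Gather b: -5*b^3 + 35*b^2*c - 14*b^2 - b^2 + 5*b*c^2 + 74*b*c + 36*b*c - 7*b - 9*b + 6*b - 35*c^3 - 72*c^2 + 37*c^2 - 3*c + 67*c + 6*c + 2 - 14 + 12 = -5*b^3 + b^2*(35*c - 15) + b*(5*c^2 + 110*c - 10) - 35*c^3 - 35*c^2 + 70*c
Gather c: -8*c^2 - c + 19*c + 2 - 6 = -8*c^2 + 18*c - 4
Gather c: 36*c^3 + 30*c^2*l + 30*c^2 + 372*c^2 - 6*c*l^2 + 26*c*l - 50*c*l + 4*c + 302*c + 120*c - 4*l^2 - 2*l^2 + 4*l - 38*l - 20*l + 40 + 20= 36*c^3 + c^2*(30*l + 402) + c*(-6*l^2 - 24*l + 426) - 6*l^2 - 54*l + 60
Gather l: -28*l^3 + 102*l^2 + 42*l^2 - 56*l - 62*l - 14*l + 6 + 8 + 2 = -28*l^3 + 144*l^2 - 132*l + 16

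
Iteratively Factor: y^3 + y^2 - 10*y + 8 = (y + 4)*(y^2 - 3*y + 2) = (y - 1)*(y + 4)*(y - 2)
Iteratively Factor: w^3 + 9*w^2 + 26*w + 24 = (w + 4)*(w^2 + 5*w + 6) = (w + 3)*(w + 4)*(w + 2)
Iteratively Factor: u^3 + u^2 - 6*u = (u + 3)*(u^2 - 2*u) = u*(u + 3)*(u - 2)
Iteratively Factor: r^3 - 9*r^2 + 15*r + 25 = (r - 5)*(r^2 - 4*r - 5) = (r - 5)*(r + 1)*(r - 5)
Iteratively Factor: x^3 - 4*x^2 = (x - 4)*(x^2) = x*(x - 4)*(x)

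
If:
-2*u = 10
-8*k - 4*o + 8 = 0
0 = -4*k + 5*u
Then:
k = -25/4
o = 29/2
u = -5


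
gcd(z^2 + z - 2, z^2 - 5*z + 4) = z - 1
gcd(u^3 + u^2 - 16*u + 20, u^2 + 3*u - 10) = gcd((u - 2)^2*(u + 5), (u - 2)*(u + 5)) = u^2 + 3*u - 10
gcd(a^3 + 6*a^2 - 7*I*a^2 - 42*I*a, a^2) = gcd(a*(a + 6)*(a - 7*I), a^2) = a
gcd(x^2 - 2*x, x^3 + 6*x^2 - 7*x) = x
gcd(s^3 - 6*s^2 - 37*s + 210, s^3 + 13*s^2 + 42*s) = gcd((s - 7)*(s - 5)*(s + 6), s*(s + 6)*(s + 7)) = s + 6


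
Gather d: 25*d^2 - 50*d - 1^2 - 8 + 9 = 25*d^2 - 50*d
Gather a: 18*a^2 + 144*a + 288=18*a^2 + 144*a + 288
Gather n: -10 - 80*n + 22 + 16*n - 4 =8 - 64*n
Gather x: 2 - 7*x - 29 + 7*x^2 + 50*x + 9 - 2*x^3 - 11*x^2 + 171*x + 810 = -2*x^3 - 4*x^2 + 214*x + 792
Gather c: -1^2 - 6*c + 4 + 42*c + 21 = 36*c + 24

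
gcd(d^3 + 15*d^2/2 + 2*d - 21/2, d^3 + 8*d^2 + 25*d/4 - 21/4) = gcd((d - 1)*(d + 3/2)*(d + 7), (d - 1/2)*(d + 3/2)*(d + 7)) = d^2 + 17*d/2 + 21/2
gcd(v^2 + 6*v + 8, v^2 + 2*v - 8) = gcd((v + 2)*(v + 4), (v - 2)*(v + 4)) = v + 4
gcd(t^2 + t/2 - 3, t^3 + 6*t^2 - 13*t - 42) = t + 2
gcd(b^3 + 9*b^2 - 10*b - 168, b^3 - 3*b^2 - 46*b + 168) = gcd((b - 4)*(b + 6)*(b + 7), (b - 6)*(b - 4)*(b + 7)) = b^2 + 3*b - 28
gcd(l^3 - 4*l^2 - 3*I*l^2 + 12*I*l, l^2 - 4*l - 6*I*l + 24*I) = l - 4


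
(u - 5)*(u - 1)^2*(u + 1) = u^4 - 6*u^3 + 4*u^2 + 6*u - 5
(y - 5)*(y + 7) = y^2 + 2*y - 35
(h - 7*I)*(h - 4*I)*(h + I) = h^3 - 10*I*h^2 - 17*h - 28*I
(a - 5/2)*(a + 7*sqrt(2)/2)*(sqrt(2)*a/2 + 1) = sqrt(2)*a^3/2 - 5*sqrt(2)*a^2/4 + 9*a^2/2 - 45*a/4 + 7*sqrt(2)*a/2 - 35*sqrt(2)/4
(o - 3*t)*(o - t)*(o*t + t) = o^3*t - 4*o^2*t^2 + o^2*t + 3*o*t^3 - 4*o*t^2 + 3*t^3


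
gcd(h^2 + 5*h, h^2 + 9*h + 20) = h + 5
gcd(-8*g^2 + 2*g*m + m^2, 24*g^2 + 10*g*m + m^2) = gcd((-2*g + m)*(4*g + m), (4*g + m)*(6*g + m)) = 4*g + m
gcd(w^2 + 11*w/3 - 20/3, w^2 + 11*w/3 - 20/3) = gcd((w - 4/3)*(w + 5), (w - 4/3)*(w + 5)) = w^2 + 11*w/3 - 20/3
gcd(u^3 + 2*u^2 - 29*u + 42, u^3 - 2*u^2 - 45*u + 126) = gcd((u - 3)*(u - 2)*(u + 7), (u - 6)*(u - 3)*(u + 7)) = u^2 + 4*u - 21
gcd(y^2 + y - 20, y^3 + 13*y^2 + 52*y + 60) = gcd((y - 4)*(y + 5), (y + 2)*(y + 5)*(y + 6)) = y + 5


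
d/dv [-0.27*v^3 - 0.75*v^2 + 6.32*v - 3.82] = -0.81*v^2 - 1.5*v + 6.32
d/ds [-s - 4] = -1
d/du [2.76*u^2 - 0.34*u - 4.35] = 5.52*u - 0.34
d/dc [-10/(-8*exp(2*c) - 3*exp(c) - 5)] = (-160*exp(c) - 30)*exp(c)/(8*exp(2*c) + 3*exp(c) + 5)^2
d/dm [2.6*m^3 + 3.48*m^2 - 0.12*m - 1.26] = 7.8*m^2 + 6.96*m - 0.12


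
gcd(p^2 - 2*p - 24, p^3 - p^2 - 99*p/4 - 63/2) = p - 6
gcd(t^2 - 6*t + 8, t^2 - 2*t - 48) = 1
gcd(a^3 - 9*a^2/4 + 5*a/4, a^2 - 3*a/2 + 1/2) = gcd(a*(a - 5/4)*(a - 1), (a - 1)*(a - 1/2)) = a - 1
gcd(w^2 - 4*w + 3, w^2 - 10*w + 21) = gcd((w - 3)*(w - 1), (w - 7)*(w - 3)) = w - 3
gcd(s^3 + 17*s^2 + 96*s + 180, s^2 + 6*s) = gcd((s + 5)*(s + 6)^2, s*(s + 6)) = s + 6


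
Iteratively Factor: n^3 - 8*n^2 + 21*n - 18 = (n - 3)*(n^2 - 5*n + 6) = (n - 3)*(n - 2)*(n - 3)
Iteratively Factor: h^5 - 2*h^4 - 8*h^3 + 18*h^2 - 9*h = (h - 1)*(h^4 - h^3 - 9*h^2 + 9*h) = h*(h - 1)*(h^3 - h^2 - 9*h + 9) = h*(h - 3)*(h - 1)*(h^2 + 2*h - 3) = h*(h - 3)*(h - 1)^2*(h + 3)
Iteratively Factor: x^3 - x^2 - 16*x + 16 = (x - 4)*(x^2 + 3*x - 4) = (x - 4)*(x + 4)*(x - 1)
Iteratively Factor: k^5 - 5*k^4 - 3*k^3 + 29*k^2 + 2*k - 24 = (k + 2)*(k^4 - 7*k^3 + 11*k^2 + 7*k - 12) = (k - 1)*(k + 2)*(k^3 - 6*k^2 + 5*k + 12) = (k - 4)*(k - 1)*(k + 2)*(k^2 - 2*k - 3) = (k - 4)*(k - 1)*(k + 1)*(k + 2)*(k - 3)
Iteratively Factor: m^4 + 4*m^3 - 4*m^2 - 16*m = (m)*(m^3 + 4*m^2 - 4*m - 16) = m*(m + 4)*(m^2 - 4) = m*(m + 2)*(m + 4)*(m - 2)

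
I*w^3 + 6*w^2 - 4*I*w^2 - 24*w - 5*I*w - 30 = (w - 5)*(w - 6*I)*(I*w + I)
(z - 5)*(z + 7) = z^2 + 2*z - 35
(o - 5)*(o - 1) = o^2 - 6*o + 5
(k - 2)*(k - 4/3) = k^2 - 10*k/3 + 8/3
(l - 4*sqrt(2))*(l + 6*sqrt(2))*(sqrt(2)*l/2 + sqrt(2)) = sqrt(2)*l^3/2 + sqrt(2)*l^2 + 2*l^2 - 24*sqrt(2)*l + 4*l - 48*sqrt(2)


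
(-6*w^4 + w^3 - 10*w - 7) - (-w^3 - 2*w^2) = -6*w^4 + 2*w^3 + 2*w^2 - 10*w - 7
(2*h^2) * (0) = 0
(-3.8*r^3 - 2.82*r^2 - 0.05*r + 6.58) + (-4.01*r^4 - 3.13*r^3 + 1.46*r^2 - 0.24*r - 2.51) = -4.01*r^4 - 6.93*r^3 - 1.36*r^2 - 0.29*r + 4.07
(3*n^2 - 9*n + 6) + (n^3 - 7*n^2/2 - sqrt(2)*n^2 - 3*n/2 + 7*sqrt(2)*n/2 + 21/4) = n^3 - sqrt(2)*n^2 - n^2/2 - 21*n/2 + 7*sqrt(2)*n/2 + 45/4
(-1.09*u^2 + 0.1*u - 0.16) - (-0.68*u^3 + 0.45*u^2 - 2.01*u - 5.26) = 0.68*u^3 - 1.54*u^2 + 2.11*u + 5.1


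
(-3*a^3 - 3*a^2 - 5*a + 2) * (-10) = 30*a^3 + 30*a^2 + 50*a - 20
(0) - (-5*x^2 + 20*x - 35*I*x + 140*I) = 5*x^2 - 20*x + 35*I*x - 140*I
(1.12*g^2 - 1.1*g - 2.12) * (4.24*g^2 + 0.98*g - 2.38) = 4.7488*g^4 - 3.5664*g^3 - 12.7324*g^2 + 0.5404*g + 5.0456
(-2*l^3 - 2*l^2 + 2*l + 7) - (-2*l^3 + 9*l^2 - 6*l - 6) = -11*l^2 + 8*l + 13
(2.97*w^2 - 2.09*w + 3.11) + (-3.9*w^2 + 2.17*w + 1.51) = -0.93*w^2 + 0.0800000000000001*w + 4.62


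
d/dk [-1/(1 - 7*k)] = -7/(7*k - 1)^2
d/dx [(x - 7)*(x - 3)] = 2*x - 10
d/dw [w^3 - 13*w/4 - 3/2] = 3*w^2 - 13/4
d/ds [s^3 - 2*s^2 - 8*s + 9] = 3*s^2 - 4*s - 8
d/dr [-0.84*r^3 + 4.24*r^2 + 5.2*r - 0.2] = -2.52*r^2 + 8.48*r + 5.2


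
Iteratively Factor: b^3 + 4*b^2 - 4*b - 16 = (b - 2)*(b^2 + 6*b + 8) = (b - 2)*(b + 4)*(b + 2)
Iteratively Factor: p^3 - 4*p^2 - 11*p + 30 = (p - 2)*(p^2 - 2*p - 15) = (p - 5)*(p - 2)*(p + 3)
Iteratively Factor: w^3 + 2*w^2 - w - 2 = (w + 1)*(w^2 + w - 2) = (w - 1)*(w + 1)*(w + 2)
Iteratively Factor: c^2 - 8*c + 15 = (c - 5)*(c - 3)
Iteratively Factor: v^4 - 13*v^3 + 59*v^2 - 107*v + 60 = (v - 3)*(v^3 - 10*v^2 + 29*v - 20) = (v - 3)*(v - 1)*(v^2 - 9*v + 20) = (v - 5)*(v - 3)*(v - 1)*(v - 4)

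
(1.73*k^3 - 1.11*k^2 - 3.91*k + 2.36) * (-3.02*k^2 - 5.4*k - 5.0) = -5.2246*k^5 - 5.9898*k^4 + 9.1522*k^3 + 19.5368*k^2 + 6.806*k - 11.8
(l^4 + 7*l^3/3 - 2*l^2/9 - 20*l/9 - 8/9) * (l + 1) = l^5 + 10*l^4/3 + 19*l^3/9 - 22*l^2/9 - 28*l/9 - 8/9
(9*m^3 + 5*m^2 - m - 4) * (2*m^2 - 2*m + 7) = 18*m^5 - 8*m^4 + 51*m^3 + 29*m^2 + m - 28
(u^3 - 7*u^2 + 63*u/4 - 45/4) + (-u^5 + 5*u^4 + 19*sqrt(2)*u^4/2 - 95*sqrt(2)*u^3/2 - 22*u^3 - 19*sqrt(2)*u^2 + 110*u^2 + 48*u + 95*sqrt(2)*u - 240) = -u^5 + 5*u^4 + 19*sqrt(2)*u^4/2 - 95*sqrt(2)*u^3/2 - 21*u^3 - 19*sqrt(2)*u^2 + 103*u^2 + 255*u/4 + 95*sqrt(2)*u - 1005/4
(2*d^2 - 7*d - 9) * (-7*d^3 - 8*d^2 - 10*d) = -14*d^5 + 33*d^4 + 99*d^3 + 142*d^2 + 90*d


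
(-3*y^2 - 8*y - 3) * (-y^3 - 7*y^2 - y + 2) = 3*y^5 + 29*y^4 + 62*y^3 + 23*y^2 - 13*y - 6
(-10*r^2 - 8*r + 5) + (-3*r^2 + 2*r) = -13*r^2 - 6*r + 5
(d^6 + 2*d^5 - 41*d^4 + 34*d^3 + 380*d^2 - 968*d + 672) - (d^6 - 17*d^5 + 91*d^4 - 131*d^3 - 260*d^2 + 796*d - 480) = 19*d^5 - 132*d^4 + 165*d^3 + 640*d^2 - 1764*d + 1152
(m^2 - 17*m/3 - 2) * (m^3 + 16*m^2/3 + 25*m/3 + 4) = m^5 - m^4/3 - 215*m^3/9 - 485*m^2/9 - 118*m/3 - 8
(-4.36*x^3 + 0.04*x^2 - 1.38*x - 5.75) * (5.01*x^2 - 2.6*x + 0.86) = -21.8436*x^5 + 11.5364*x^4 - 10.7674*x^3 - 25.1851*x^2 + 13.7632*x - 4.945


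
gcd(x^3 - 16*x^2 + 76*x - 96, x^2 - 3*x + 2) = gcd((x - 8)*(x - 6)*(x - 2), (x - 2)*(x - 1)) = x - 2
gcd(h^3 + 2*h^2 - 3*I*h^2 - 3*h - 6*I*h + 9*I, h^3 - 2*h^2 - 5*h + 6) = h - 1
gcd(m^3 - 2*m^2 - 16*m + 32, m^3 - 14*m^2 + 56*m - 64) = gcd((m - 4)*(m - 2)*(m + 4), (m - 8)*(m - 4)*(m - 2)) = m^2 - 6*m + 8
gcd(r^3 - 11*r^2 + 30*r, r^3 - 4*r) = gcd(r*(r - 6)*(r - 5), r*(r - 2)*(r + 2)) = r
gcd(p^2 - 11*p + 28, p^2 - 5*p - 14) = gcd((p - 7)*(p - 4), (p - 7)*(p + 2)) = p - 7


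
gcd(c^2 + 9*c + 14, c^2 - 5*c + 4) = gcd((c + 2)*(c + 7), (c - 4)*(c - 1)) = 1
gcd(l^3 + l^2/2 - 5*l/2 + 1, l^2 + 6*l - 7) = l - 1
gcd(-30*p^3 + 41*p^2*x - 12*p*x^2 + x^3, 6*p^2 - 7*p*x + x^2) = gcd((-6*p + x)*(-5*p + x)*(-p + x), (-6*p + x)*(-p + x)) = 6*p^2 - 7*p*x + x^2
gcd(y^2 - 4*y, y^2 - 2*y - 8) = y - 4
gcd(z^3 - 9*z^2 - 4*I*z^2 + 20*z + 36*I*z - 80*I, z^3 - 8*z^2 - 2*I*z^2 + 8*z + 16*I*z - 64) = z - 4*I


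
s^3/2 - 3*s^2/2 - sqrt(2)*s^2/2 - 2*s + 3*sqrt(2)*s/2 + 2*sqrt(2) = (s/2 + 1/2)*(s - 4)*(s - sqrt(2))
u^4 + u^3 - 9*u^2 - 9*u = u*(u - 3)*(u + 1)*(u + 3)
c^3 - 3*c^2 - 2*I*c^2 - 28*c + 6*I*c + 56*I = (c - 7)*(c + 4)*(c - 2*I)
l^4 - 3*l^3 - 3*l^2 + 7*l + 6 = (l - 3)*(l - 2)*(l + 1)^2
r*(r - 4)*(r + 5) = r^3 + r^2 - 20*r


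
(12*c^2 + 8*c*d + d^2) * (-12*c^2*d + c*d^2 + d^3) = -144*c^4*d - 84*c^3*d^2 + 8*c^2*d^3 + 9*c*d^4 + d^5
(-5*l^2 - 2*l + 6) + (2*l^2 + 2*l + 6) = 12 - 3*l^2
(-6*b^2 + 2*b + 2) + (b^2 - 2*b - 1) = 1 - 5*b^2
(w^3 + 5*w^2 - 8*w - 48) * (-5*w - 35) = -5*w^4 - 60*w^3 - 135*w^2 + 520*w + 1680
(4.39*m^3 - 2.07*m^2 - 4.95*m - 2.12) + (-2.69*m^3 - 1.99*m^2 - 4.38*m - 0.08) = 1.7*m^3 - 4.06*m^2 - 9.33*m - 2.2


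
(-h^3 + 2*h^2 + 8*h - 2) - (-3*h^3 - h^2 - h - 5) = 2*h^3 + 3*h^2 + 9*h + 3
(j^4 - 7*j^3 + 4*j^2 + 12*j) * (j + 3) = j^5 - 4*j^4 - 17*j^3 + 24*j^2 + 36*j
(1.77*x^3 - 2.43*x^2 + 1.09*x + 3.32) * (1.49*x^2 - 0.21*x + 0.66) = 2.6373*x^5 - 3.9924*x^4 + 3.3026*x^3 + 3.1141*x^2 + 0.0222000000000001*x + 2.1912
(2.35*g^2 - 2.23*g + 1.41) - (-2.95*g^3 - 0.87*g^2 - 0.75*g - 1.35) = 2.95*g^3 + 3.22*g^2 - 1.48*g + 2.76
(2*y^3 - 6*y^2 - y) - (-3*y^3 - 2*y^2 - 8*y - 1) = 5*y^3 - 4*y^2 + 7*y + 1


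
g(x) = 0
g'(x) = 0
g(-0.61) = 0.00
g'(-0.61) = 0.00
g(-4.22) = 0.00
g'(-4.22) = 0.00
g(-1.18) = 0.00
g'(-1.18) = 0.00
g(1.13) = 0.00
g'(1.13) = 0.00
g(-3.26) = 0.00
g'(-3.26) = 0.00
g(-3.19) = 0.00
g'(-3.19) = 0.00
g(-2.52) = 0.00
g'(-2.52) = 0.00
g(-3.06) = 0.00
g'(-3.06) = 0.00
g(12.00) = 0.00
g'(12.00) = 0.00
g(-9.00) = 0.00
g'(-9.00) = 0.00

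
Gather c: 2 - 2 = 0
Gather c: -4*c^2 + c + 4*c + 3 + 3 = -4*c^2 + 5*c + 6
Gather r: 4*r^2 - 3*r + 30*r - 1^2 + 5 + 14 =4*r^2 + 27*r + 18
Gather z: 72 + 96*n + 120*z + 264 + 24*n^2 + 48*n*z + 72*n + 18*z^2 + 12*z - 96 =24*n^2 + 168*n + 18*z^2 + z*(48*n + 132) + 240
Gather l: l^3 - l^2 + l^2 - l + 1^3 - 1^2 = l^3 - l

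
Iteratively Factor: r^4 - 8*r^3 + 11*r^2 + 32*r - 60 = (r - 2)*(r^3 - 6*r^2 - r + 30) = (r - 2)*(r + 2)*(r^2 - 8*r + 15) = (r - 3)*(r - 2)*(r + 2)*(r - 5)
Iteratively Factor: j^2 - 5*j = (j - 5)*(j)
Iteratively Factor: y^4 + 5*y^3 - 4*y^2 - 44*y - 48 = (y - 3)*(y^3 + 8*y^2 + 20*y + 16) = (y - 3)*(y + 4)*(y^2 + 4*y + 4) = (y - 3)*(y + 2)*(y + 4)*(y + 2)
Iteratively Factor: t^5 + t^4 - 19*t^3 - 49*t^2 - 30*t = (t)*(t^4 + t^3 - 19*t^2 - 49*t - 30) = t*(t + 2)*(t^3 - t^2 - 17*t - 15) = t*(t + 2)*(t + 3)*(t^2 - 4*t - 5) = t*(t + 1)*(t + 2)*(t + 3)*(t - 5)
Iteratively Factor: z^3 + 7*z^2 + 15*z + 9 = (z + 3)*(z^2 + 4*z + 3) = (z + 1)*(z + 3)*(z + 3)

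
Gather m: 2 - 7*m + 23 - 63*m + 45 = 70 - 70*m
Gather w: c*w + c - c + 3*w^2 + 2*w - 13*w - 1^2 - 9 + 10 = 3*w^2 + w*(c - 11)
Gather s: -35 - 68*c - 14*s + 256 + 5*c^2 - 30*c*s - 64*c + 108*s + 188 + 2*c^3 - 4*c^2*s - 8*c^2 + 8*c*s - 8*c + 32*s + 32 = 2*c^3 - 3*c^2 - 140*c + s*(-4*c^2 - 22*c + 126) + 441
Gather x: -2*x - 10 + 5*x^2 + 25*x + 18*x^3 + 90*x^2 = 18*x^3 + 95*x^2 + 23*x - 10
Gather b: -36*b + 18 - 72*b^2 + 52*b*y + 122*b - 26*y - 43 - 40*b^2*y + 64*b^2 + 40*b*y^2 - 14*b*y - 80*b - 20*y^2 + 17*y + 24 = b^2*(-40*y - 8) + b*(40*y^2 + 38*y + 6) - 20*y^2 - 9*y - 1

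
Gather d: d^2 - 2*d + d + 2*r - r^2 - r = d^2 - d - r^2 + r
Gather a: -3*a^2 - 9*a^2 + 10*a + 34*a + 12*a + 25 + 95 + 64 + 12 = -12*a^2 + 56*a + 196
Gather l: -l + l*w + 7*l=l*(w + 6)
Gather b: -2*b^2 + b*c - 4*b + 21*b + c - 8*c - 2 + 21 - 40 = -2*b^2 + b*(c + 17) - 7*c - 21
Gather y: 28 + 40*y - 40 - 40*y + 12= 0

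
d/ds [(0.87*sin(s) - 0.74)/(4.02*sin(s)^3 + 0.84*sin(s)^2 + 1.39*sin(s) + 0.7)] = (-6.9948*sin(s)^3 + 8.1936*sin(s)^2 + 1.2432*sin(s) + 1.6376)*cos(s)/(16.1604*sin(s)^6 + 6.7536*sin(s)^5 + 11.8812*sin(s)^4 + 7.9632*sin(s)^3 + 3.1081*sin(s)^2 + 1.946*sin(s) + 0.49)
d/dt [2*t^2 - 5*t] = 4*t - 5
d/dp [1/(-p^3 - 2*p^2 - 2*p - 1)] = (3*p^2 + 4*p + 2)/(p^3 + 2*p^2 + 2*p + 1)^2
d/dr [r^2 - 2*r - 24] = 2*r - 2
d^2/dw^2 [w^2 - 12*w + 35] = 2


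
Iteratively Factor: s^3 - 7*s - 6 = (s - 3)*(s^2 + 3*s + 2) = (s - 3)*(s + 2)*(s + 1)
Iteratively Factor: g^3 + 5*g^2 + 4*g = (g + 1)*(g^2 + 4*g) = g*(g + 1)*(g + 4)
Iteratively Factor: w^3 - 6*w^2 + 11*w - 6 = (w - 1)*(w^2 - 5*w + 6) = (w - 3)*(w - 1)*(w - 2)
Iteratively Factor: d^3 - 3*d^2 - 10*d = (d + 2)*(d^2 - 5*d) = (d - 5)*(d + 2)*(d)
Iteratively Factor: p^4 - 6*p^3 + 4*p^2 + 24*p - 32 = (p - 4)*(p^3 - 2*p^2 - 4*p + 8) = (p - 4)*(p + 2)*(p^2 - 4*p + 4) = (p - 4)*(p - 2)*(p + 2)*(p - 2)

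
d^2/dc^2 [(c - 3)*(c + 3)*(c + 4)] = 6*c + 8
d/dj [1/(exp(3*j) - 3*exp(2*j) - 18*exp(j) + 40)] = 3*(-exp(2*j) + 2*exp(j) + 6)*exp(j)/(exp(3*j) - 3*exp(2*j) - 18*exp(j) + 40)^2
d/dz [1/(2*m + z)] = -1/(2*m + z)^2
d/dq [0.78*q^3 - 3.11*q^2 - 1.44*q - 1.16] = 2.34*q^2 - 6.22*q - 1.44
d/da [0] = 0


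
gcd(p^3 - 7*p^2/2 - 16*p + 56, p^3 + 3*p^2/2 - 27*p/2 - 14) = p^2 + p/2 - 14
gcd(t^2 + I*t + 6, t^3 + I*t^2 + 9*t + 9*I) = t + 3*I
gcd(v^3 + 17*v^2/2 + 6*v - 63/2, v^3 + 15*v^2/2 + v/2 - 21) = v^2 + 11*v/2 - 21/2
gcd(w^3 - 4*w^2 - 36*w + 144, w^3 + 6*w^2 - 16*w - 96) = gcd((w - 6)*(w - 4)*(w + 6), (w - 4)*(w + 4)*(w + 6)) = w^2 + 2*w - 24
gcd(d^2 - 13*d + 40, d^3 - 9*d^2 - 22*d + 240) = d - 8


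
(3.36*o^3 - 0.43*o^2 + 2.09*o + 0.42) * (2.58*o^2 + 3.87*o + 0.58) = 8.6688*o^5 + 11.8938*o^4 + 5.6769*o^3 + 8.9225*o^2 + 2.8376*o + 0.2436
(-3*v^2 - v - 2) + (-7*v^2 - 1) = -10*v^2 - v - 3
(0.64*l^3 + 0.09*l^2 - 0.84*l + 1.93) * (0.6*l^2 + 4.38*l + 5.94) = 0.384*l^5 + 2.8572*l^4 + 3.6918*l^3 - 1.9866*l^2 + 3.4638*l + 11.4642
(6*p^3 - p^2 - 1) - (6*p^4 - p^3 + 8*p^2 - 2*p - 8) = -6*p^4 + 7*p^3 - 9*p^2 + 2*p + 7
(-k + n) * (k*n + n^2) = -k^2*n + n^3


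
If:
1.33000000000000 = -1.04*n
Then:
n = -1.28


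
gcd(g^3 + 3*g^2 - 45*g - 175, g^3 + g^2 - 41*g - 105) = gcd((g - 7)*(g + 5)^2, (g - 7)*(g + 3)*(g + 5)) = g^2 - 2*g - 35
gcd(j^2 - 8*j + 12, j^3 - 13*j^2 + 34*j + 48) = j - 6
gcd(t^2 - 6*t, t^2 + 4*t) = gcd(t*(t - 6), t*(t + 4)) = t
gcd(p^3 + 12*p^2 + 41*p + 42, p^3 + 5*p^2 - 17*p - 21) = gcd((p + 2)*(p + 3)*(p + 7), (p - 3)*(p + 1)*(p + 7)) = p + 7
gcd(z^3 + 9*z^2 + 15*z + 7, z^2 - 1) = z + 1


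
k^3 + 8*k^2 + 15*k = k*(k + 3)*(k + 5)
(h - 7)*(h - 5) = h^2 - 12*h + 35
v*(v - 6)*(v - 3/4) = v^3 - 27*v^2/4 + 9*v/2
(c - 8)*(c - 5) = c^2 - 13*c + 40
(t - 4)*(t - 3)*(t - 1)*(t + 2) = t^4 - 6*t^3 + 3*t^2 + 26*t - 24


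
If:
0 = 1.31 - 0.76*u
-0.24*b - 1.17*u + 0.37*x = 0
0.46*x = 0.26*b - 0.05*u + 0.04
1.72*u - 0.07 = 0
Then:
No Solution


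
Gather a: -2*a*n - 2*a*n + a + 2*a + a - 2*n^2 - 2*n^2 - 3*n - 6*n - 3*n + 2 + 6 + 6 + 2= a*(4 - 4*n) - 4*n^2 - 12*n + 16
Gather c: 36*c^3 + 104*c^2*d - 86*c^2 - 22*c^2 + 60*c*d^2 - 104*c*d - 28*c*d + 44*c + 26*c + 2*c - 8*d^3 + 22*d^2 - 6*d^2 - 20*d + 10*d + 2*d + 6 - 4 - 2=36*c^3 + c^2*(104*d - 108) + c*(60*d^2 - 132*d + 72) - 8*d^3 + 16*d^2 - 8*d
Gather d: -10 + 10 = 0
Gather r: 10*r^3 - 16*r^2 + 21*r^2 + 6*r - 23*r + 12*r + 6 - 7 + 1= 10*r^3 + 5*r^2 - 5*r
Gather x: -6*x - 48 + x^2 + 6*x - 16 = x^2 - 64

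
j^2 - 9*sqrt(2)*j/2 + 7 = (j - 7*sqrt(2)/2)*(j - sqrt(2))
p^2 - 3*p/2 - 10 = (p - 4)*(p + 5/2)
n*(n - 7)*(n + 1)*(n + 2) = n^4 - 4*n^3 - 19*n^2 - 14*n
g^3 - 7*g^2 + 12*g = g*(g - 4)*(g - 3)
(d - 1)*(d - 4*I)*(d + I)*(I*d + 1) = I*d^4 + 4*d^3 - I*d^3 - 4*d^2 + I*d^2 + 4*d - I*d - 4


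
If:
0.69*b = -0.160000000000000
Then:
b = -0.23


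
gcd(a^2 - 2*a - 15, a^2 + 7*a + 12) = a + 3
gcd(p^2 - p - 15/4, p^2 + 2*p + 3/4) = p + 3/2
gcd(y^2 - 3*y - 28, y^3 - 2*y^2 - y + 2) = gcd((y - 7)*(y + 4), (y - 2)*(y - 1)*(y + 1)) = 1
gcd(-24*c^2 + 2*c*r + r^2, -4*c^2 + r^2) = 1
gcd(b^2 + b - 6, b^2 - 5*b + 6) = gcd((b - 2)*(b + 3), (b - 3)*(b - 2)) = b - 2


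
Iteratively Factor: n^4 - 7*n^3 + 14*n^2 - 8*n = (n - 2)*(n^3 - 5*n^2 + 4*n) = n*(n - 2)*(n^2 - 5*n + 4) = n*(n - 4)*(n - 2)*(n - 1)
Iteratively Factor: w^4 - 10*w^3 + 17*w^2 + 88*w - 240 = (w + 3)*(w^3 - 13*w^2 + 56*w - 80) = (w - 5)*(w + 3)*(w^2 - 8*w + 16) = (w - 5)*(w - 4)*(w + 3)*(w - 4)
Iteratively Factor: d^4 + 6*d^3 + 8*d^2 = (d)*(d^3 + 6*d^2 + 8*d) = d^2*(d^2 + 6*d + 8) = d^2*(d + 2)*(d + 4)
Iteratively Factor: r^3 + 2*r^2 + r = (r + 1)*(r^2 + r) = r*(r + 1)*(r + 1)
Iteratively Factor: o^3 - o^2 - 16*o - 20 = (o + 2)*(o^2 - 3*o - 10) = (o - 5)*(o + 2)*(o + 2)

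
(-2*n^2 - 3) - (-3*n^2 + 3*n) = n^2 - 3*n - 3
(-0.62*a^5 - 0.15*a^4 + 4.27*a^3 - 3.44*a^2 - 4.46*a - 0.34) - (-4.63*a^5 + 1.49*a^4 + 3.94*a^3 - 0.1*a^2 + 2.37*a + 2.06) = 4.01*a^5 - 1.64*a^4 + 0.33*a^3 - 3.34*a^2 - 6.83*a - 2.4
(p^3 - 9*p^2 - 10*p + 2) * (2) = 2*p^3 - 18*p^2 - 20*p + 4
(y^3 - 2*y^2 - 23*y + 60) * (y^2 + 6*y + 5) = y^5 + 4*y^4 - 30*y^3 - 88*y^2 + 245*y + 300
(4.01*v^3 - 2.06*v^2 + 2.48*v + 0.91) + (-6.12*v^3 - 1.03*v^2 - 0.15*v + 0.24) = -2.11*v^3 - 3.09*v^2 + 2.33*v + 1.15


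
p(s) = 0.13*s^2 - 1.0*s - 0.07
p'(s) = 0.26*s - 1.0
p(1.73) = -1.41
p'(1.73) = -0.55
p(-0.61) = 0.59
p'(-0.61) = -1.16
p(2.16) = -1.62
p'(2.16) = -0.44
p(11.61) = 5.84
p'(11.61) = 2.02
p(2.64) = -1.80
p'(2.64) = -0.31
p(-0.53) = 0.50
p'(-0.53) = -1.14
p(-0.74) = 0.74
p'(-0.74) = -1.19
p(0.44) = -0.48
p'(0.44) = -0.89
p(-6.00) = 10.61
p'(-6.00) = -2.56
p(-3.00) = 4.10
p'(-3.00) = -1.78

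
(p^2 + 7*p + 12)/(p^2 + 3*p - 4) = (p + 3)/(p - 1)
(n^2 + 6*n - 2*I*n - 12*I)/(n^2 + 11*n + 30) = (n - 2*I)/(n + 5)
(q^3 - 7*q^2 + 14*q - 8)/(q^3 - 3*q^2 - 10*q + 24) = (q - 1)/(q + 3)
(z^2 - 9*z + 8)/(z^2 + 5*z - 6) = (z - 8)/(z + 6)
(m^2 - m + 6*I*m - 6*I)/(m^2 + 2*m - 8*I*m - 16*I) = (m^2 + m*(-1 + 6*I) - 6*I)/(m^2 + m*(2 - 8*I) - 16*I)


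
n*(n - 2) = n^2 - 2*n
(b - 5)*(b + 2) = b^2 - 3*b - 10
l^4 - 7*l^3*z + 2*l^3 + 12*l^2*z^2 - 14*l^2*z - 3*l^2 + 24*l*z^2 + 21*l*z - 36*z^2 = (l - 1)*(l + 3)*(l - 4*z)*(l - 3*z)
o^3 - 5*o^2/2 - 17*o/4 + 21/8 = (o - 7/2)*(o - 1/2)*(o + 3/2)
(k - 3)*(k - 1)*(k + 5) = k^3 + k^2 - 17*k + 15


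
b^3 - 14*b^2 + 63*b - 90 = (b - 6)*(b - 5)*(b - 3)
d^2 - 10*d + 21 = (d - 7)*(d - 3)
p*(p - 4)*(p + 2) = p^3 - 2*p^2 - 8*p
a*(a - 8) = a^2 - 8*a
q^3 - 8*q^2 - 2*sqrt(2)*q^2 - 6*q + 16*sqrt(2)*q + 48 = (q - 8)*(q - 3*sqrt(2))*(q + sqrt(2))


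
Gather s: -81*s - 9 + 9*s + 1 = -72*s - 8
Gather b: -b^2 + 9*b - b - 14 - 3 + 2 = -b^2 + 8*b - 15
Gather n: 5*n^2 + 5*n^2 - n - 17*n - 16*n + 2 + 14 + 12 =10*n^2 - 34*n + 28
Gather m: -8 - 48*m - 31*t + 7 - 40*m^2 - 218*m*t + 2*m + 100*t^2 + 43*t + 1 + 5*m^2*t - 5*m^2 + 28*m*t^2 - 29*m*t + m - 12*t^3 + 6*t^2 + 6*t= m^2*(5*t - 45) + m*(28*t^2 - 247*t - 45) - 12*t^3 + 106*t^2 + 18*t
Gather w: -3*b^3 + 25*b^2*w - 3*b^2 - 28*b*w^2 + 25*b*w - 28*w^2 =-3*b^3 - 3*b^2 + w^2*(-28*b - 28) + w*(25*b^2 + 25*b)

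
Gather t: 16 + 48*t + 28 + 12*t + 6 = 60*t + 50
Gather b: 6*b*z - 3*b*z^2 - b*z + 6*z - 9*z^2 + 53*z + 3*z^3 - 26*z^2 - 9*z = b*(-3*z^2 + 5*z) + 3*z^3 - 35*z^2 + 50*z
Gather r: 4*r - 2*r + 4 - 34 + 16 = 2*r - 14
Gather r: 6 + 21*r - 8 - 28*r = -7*r - 2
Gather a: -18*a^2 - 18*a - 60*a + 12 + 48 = -18*a^2 - 78*a + 60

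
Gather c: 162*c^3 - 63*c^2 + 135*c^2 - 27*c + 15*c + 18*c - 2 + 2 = 162*c^3 + 72*c^2 + 6*c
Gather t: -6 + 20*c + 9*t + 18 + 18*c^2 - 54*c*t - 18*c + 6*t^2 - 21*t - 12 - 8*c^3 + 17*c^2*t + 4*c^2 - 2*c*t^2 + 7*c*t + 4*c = -8*c^3 + 22*c^2 + 6*c + t^2*(6 - 2*c) + t*(17*c^2 - 47*c - 12)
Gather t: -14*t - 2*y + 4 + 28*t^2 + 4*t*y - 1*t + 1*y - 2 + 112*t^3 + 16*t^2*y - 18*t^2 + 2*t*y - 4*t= 112*t^3 + t^2*(16*y + 10) + t*(6*y - 19) - y + 2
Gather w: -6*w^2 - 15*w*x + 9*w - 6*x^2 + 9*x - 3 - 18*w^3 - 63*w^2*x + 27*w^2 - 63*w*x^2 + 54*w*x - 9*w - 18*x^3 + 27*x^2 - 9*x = -18*w^3 + w^2*(21 - 63*x) + w*(-63*x^2 + 39*x) - 18*x^3 + 21*x^2 - 3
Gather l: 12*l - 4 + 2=12*l - 2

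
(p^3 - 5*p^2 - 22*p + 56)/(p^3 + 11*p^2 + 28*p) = (p^2 - 9*p + 14)/(p*(p + 7))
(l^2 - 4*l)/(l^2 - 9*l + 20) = l/(l - 5)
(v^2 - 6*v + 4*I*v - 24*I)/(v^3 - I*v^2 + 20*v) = (v - 6)/(v*(v - 5*I))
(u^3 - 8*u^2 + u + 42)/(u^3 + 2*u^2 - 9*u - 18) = (u - 7)/(u + 3)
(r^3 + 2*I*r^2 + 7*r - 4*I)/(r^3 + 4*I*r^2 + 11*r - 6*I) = (r + 4*I)/(r + 6*I)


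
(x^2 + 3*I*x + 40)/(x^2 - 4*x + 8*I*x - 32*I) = (x - 5*I)/(x - 4)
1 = 1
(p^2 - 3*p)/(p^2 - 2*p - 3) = p/(p + 1)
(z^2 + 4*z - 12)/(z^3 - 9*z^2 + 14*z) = (z + 6)/(z*(z - 7))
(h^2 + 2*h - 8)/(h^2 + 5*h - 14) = (h + 4)/(h + 7)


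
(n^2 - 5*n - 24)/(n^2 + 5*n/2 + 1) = 2*(n^2 - 5*n - 24)/(2*n^2 + 5*n + 2)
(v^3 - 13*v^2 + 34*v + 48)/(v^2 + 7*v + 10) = (v^3 - 13*v^2 + 34*v + 48)/(v^2 + 7*v + 10)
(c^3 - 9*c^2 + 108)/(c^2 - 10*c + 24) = (c^2 - 3*c - 18)/(c - 4)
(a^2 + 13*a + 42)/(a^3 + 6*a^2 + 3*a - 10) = (a^2 + 13*a + 42)/(a^3 + 6*a^2 + 3*a - 10)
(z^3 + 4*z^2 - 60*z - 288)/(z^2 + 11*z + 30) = (z^2 - 2*z - 48)/(z + 5)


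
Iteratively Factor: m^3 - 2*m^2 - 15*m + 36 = (m - 3)*(m^2 + m - 12) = (m - 3)*(m + 4)*(m - 3)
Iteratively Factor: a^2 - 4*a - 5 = (a - 5)*(a + 1)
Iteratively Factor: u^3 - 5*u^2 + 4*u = (u)*(u^2 - 5*u + 4) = u*(u - 4)*(u - 1)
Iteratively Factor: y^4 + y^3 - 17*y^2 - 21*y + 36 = (y + 3)*(y^3 - 2*y^2 - 11*y + 12) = (y + 3)^2*(y^2 - 5*y + 4) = (y - 4)*(y + 3)^2*(y - 1)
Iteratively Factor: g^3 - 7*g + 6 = (g - 1)*(g^2 + g - 6) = (g - 2)*(g - 1)*(g + 3)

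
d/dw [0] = 0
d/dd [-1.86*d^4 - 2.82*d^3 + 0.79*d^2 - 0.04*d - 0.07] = -7.44*d^3 - 8.46*d^2 + 1.58*d - 0.04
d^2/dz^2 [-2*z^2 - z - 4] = -4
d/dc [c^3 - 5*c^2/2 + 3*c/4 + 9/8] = 3*c^2 - 5*c + 3/4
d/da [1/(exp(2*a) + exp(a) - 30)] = (-2*exp(a) - 1)*exp(a)/(exp(2*a) + exp(a) - 30)^2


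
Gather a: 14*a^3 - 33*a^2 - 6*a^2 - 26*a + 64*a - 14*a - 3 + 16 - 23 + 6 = 14*a^3 - 39*a^2 + 24*a - 4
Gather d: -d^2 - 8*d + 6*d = -d^2 - 2*d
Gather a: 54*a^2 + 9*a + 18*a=54*a^2 + 27*a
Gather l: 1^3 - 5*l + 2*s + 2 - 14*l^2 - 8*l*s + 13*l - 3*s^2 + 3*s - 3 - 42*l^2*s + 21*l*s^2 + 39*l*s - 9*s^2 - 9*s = l^2*(-42*s - 14) + l*(21*s^2 + 31*s + 8) - 12*s^2 - 4*s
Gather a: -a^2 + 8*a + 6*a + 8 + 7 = -a^2 + 14*a + 15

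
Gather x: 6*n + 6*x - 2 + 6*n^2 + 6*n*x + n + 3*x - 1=6*n^2 + 7*n + x*(6*n + 9) - 3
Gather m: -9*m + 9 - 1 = 8 - 9*m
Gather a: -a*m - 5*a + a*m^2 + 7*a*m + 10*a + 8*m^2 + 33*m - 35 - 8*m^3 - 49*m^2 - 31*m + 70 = a*(m^2 + 6*m + 5) - 8*m^3 - 41*m^2 + 2*m + 35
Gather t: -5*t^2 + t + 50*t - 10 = -5*t^2 + 51*t - 10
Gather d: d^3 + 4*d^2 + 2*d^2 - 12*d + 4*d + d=d^3 + 6*d^2 - 7*d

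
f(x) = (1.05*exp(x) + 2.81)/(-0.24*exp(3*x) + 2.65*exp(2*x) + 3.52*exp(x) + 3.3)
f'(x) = (1.05*exp(x) + 2.81)*(0.72*exp(3*x) - 5.3*exp(2*x) - 3.52*exp(x))/(-0.24*exp(3*x) + 2.65*exp(2*x) + 3.52*exp(x) + 3.3)^2 + 1.05*exp(x)/(-0.24*exp(3*x) + 2.65*exp(2*x) + 3.52*exp(x) + 3.3)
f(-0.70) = 0.59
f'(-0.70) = -0.22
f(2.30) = 0.21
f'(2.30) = 0.66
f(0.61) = 0.27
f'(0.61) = -0.21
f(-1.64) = 0.74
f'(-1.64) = -0.11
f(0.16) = 0.38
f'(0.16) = -0.25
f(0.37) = 0.33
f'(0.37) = -0.23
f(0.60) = 0.28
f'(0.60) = -0.21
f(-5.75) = 0.85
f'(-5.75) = -0.00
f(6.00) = 0.00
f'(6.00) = 0.00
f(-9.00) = 0.85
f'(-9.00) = 0.00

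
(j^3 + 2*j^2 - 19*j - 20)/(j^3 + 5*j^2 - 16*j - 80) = (j + 1)/(j + 4)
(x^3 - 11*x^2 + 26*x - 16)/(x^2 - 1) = (x^2 - 10*x + 16)/(x + 1)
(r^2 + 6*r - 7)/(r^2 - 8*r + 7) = (r + 7)/(r - 7)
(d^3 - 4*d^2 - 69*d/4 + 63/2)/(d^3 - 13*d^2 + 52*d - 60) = (d^2 + 2*d - 21/4)/(d^2 - 7*d + 10)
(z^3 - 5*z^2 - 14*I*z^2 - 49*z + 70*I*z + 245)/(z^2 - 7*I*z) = z - 5 - 7*I + 35*I/z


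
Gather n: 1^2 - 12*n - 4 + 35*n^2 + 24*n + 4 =35*n^2 + 12*n + 1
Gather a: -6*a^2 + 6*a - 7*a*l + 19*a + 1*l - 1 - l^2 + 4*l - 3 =-6*a^2 + a*(25 - 7*l) - l^2 + 5*l - 4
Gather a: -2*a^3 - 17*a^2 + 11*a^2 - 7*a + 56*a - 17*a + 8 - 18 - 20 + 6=-2*a^3 - 6*a^2 + 32*a - 24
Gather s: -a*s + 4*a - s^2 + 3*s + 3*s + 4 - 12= 4*a - s^2 + s*(6 - a) - 8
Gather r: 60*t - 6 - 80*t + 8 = 2 - 20*t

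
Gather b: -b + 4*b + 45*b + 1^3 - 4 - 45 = 48*b - 48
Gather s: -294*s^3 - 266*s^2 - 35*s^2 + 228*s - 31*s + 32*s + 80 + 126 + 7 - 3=-294*s^3 - 301*s^2 + 229*s + 210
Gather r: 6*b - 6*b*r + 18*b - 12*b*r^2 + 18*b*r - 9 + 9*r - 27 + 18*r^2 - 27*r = 24*b + r^2*(18 - 12*b) + r*(12*b - 18) - 36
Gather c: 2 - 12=-10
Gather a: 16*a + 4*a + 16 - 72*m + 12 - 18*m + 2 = 20*a - 90*m + 30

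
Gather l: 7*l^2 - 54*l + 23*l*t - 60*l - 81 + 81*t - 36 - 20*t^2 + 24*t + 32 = 7*l^2 + l*(23*t - 114) - 20*t^2 + 105*t - 85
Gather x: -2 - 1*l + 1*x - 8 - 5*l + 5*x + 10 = -6*l + 6*x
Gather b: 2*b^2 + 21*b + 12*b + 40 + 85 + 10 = 2*b^2 + 33*b + 135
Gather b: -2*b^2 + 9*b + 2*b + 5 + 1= -2*b^2 + 11*b + 6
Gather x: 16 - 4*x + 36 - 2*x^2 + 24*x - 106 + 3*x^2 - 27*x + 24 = x^2 - 7*x - 30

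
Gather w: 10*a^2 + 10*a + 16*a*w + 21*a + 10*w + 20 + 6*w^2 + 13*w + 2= 10*a^2 + 31*a + 6*w^2 + w*(16*a + 23) + 22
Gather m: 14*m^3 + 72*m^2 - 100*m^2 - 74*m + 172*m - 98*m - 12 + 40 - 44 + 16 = 14*m^3 - 28*m^2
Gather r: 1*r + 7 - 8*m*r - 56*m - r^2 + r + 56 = -56*m - r^2 + r*(2 - 8*m) + 63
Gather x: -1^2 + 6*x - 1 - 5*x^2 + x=-5*x^2 + 7*x - 2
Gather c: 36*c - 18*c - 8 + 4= 18*c - 4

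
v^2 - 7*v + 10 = (v - 5)*(v - 2)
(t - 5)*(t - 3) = t^2 - 8*t + 15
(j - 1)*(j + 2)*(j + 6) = j^3 + 7*j^2 + 4*j - 12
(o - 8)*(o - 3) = o^2 - 11*o + 24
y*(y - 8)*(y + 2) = y^3 - 6*y^2 - 16*y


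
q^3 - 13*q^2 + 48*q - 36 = (q - 6)^2*(q - 1)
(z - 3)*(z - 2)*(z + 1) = z^3 - 4*z^2 + z + 6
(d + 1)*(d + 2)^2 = d^3 + 5*d^2 + 8*d + 4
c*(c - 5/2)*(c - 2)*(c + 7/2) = c^4 - c^3 - 43*c^2/4 + 35*c/2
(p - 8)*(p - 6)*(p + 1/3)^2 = p^4 - 40*p^3/3 + 349*p^2/9 + 274*p/9 + 16/3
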